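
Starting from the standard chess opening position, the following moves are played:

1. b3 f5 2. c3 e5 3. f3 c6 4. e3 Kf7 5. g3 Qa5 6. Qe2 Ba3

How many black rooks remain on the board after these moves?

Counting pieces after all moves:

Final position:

  a b c d e f g h
  ─────────────────
8│♜ ♞ ♝ · · · ♞ ♜│8
7│♟ ♟ · ♟ · ♚ ♟ ♟│7
6│· · ♟ · · · · ·│6
5│♛ · · · ♟ ♟ · ·│5
4│· · · · · · · ·│4
3│♝ ♙ ♙ · ♙ ♙ ♙ ·│3
2│♙ · · ♙ ♕ · · ♙│2
1│♖ ♘ ♗ · ♔ ♗ ♘ ♖│1
  ─────────────────
  a b c d e f g h


2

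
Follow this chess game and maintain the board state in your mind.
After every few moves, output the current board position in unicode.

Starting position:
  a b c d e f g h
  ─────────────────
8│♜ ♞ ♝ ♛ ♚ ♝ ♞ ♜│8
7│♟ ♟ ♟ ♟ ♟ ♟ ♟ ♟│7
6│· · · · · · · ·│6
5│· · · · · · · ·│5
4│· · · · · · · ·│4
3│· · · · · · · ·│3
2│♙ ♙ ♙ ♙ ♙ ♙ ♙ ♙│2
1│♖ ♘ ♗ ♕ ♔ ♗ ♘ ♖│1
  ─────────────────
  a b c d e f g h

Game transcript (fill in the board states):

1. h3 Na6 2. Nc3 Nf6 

  a b c d e f g h
  ─────────────────
8│♜ · ♝ ♛ ♚ ♝ · ♜│8
7│♟ ♟ ♟ ♟ ♟ ♟ ♟ ♟│7
6│♞ · · · · ♞ · ·│6
5│· · · · · · · ·│5
4│· · · · · · · ·│4
3│· · ♘ · · · · ♙│3
2│♙ ♙ ♙ ♙ ♙ ♙ ♙ ·│2
1│♖ · ♗ ♕ ♔ ♗ ♘ ♖│1
  ─────────────────
  a b c d e f g h

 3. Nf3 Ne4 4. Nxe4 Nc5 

  a b c d e f g h
  ─────────────────
8│♜ · ♝ ♛ ♚ ♝ · ♜│8
7│♟ ♟ ♟ ♟ ♟ ♟ ♟ ♟│7
6│· · · · · · · ·│6
5│· · ♞ · · · · ·│5
4│· · · · ♘ · · ·│4
3│· · · · · ♘ · ♙│3
2│♙ ♙ ♙ ♙ ♙ ♙ ♙ ·│2
1│♖ · ♗ ♕ ♔ ♗ · ♖│1
  ─────────────────
  a b c d e f g h

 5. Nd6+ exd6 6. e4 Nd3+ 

  a b c d e f g h
  ─────────────────
8│♜ · ♝ ♛ ♚ ♝ · ♜│8
7│♟ ♟ ♟ ♟ · ♟ ♟ ♟│7
6│· · · ♟ · · · ·│6
5│· · · · · · · ·│5
4│· · · · ♙ · · ·│4
3│· · · ♞ · ♘ · ♙│3
2│♙ ♙ ♙ ♙ · ♙ ♙ ·│2
1│♖ · ♗ ♕ ♔ ♗ · ♖│1
  ─────────────────
  a b c d e f g h

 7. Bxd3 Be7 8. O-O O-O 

  a b c d e f g h
  ─────────────────
8│♜ · ♝ ♛ · ♜ ♚ ·│8
7│♟ ♟ ♟ ♟ ♝ ♟ ♟ ♟│7
6│· · · ♟ · · · ·│6
5│· · · · · · · ·│5
4│· · · · ♙ · · ·│4
3│· · · ♗ · ♘ · ♙│3
2│♙ ♙ ♙ ♙ · ♙ ♙ ·│2
1│♖ · ♗ ♕ · ♖ ♔ ·│1
  ─────────────────
  a b c d e f g h

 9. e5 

  a b c d e f g h
  ─────────────────
8│♜ · ♝ ♛ · ♜ ♚ ·│8
7│♟ ♟ ♟ ♟ ♝ ♟ ♟ ♟│7
6│· · · ♟ · · · ·│6
5│· · · · ♙ · · ·│5
4│· · · · · · · ·│4
3│· · · ♗ · ♘ · ♙│3
2│♙ ♙ ♙ ♙ · ♙ ♙ ·│2
1│♖ · ♗ ♕ · ♖ ♔ ·│1
  ─────────────────
  a b c d e f g h


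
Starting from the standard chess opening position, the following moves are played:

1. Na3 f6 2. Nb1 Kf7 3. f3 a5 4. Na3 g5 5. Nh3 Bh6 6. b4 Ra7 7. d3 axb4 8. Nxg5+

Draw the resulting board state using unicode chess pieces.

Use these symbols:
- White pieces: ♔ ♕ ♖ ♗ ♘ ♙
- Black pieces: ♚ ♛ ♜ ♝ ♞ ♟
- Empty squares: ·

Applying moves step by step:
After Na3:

♜ ♞ ♝ ♛ ♚ ♝ ♞ ♜
♟ ♟ ♟ ♟ ♟ ♟ ♟ ♟
· · · · · · · ·
· · · · · · · ·
· · · · · · · ·
♘ · · · · · · ·
♙ ♙ ♙ ♙ ♙ ♙ ♙ ♙
♖ · ♗ ♕ ♔ ♗ ♘ ♖


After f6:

♜ ♞ ♝ ♛ ♚ ♝ ♞ ♜
♟ ♟ ♟ ♟ ♟ · ♟ ♟
· · · · · ♟ · ·
· · · · · · · ·
· · · · · · · ·
♘ · · · · · · ·
♙ ♙ ♙ ♙ ♙ ♙ ♙ ♙
♖ · ♗ ♕ ♔ ♗ ♘ ♖


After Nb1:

♜ ♞ ♝ ♛ ♚ ♝ ♞ ♜
♟ ♟ ♟ ♟ ♟ · ♟ ♟
· · · · · ♟ · ·
· · · · · · · ·
· · · · · · · ·
· · · · · · · ·
♙ ♙ ♙ ♙ ♙ ♙ ♙ ♙
♖ ♘ ♗ ♕ ♔ ♗ ♘ ♖


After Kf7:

♜ ♞ ♝ ♛ · ♝ ♞ ♜
♟ ♟ ♟ ♟ ♟ ♚ ♟ ♟
· · · · · ♟ · ·
· · · · · · · ·
· · · · · · · ·
· · · · · · · ·
♙ ♙ ♙ ♙ ♙ ♙ ♙ ♙
♖ ♘ ♗ ♕ ♔ ♗ ♘ ♖


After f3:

♜ ♞ ♝ ♛ · ♝ ♞ ♜
♟ ♟ ♟ ♟ ♟ ♚ ♟ ♟
· · · · · ♟ · ·
· · · · · · · ·
· · · · · · · ·
· · · · · ♙ · ·
♙ ♙ ♙ ♙ ♙ · ♙ ♙
♖ ♘ ♗ ♕ ♔ ♗ ♘ ♖


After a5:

♜ ♞ ♝ ♛ · ♝ ♞ ♜
· ♟ ♟ ♟ ♟ ♚ ♟ ♟
· · · · · ♟ · ·
♟ · · · · · · ·
· · · · · · · ·
· · · · · ♙ · ·
♙ ♙ ♙ ♙ ♙ · ♙ ♙
♖ ♘ ♗ ♕ ♔ ♗ ♘ ♖


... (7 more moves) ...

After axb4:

· ♞ ♝ ♛ · · ♞ ♜
♜ ♟ ♟ ♟ ♟ ♚ · ♟
· · · · · ♟ · ♝
· · · · · · ♟ ·
· ♟ · · · · · ·
♘ · · ♙ · ♙ · ♘
♙ · ♙ · ♙ · ♙ ♙
♖ · ♗ ♕ ♔ ♗ · ♖


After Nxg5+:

· ♞ ♝ ♛ · · ♞ ♜
♜ ♟ ♟ ♟ ♟ ♚ · ♟
· · · · · ♟ · ♝
· · · · · · ♘ ·
· ♟ · · · · · ·
♘ · · ♙ · ♙ · ·
♙ · ♙ · ♙ · ♙ ♙
♖ · ♗ ♕ ♔ ♗ · ♖



  a b c d e f g h
  ─────────────────
8│· ♞ ♝ ♛ · · ♞ ♜│8
7│♜ ♟ ♟ ♟ ♟ ♚ · ♟│7
6│· · · · · ♟ · ♝│6
5│· · · · · · ♘ ·│5
4│· ♟ · · · · · ·│4
3│♘ · · ♙ · ♙ · ·│3
2│♙ · ♙ · ♙ · ♙ ♙│2
1│♖ · ♗ ♕ ♔ ♗ · ♖│1
  ─────────────────
  a b c d e f g h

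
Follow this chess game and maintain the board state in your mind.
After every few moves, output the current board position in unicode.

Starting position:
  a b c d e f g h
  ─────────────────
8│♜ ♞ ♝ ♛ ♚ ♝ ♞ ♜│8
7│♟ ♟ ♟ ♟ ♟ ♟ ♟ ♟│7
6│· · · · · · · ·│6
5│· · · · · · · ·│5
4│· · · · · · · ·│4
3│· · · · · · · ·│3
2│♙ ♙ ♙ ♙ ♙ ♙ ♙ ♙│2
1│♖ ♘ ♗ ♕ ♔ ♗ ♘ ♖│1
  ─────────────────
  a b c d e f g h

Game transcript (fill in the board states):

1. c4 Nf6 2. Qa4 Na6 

  a b c d e f g h
  ─────────────────
8│♜ · ♝ ♛ ♚ ♝ · ♜│8
7│♟ ♟ ♟ ♟ ♟ ♟ ♟ ♟│7
6│♞ · · · · ♞ · ·│6
5│· · · · · · · ·│5
4│♕ · ♙ · · · · ·│4
3│· · · · · · · ·│3
2│♙ ♙ · ♙ ♙ ♙ ♙ ♙│2
1│♖ ♘ ♗ · ♔ ♗ ♘ ♖│1
  ─────────────────
  a b c d e f g h

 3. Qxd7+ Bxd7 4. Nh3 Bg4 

  a b c d e f g h
  ─────────────────
8│♜ · · ♛ ♚ ♝ · ♜│8
7│♟ ♟ ♟ · ♟ ♟ ♟ ♟│7
6│♞ · · · · ♞ · ·│6
5│· · · · · · · ·│5
4│· · ♙ · · · ♝ ·│4
3│· · · · · · · ♘│3
2│♙ ♙ · ♙ ♙ ♙ ♙ ♙│2
1│♖ ♘ ♗ · ♔ ♗ · ♖│1
  ─────────────────
  a b c d e f g h

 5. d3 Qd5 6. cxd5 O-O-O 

  a b c d e f g h
  ─────────────────
8│· · ♚ ♜ · ♝ · ♜│8
7│♟ ♟ ♟ · ♟ ♟ ♟ ♟│7
6│♞ · · · · ♞ · ·│6
5│· · · ♙ · · · ·│5
4│· · · · · · ♝ ·│4
3│· · · ♙ · · · ♘│3
2│♙ ♙ · · ♙ ♙ ♙ ♙│2
1│♖ ♘ ♗ · ♔ ♗ · ♖│1
  ─────────────────
  a b c d e f g h

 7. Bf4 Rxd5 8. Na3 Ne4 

  a b c d e f g h
  ─────────────────
8│· · ♚ · · ♝ · ♜│8
7│♟ ♟ ♟ · ♟ ♟ ♟ ♟│7
6│♞ · · · · · · ·│6
5│· · · ♜ · · · ·│5
4│· · · · ♞ ♗ ♝ ·│4
3│♘ · · ♙ · · · ♘│3
2│♙ ♙ · · ♙ ♙ ♙ ♙│2
1│♖ · · · ♔ ♗ · ♖│1
  ─────────────────
  a b c d e f g h

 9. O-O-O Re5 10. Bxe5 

  a b c d e f g h
  ─────────────────
8│· · ♚ · · ♝ · ♜│8
7│♟ ♟ ♟ · ♟ ♟ ♟ ♟│7
6│♞ · · · · · · ·│6
5│· · · · ♗ · · ·│5
4│· · · · ♞ · ♝ ·│4
3│♘ · · ♙ · · · ♘│3
2│♙ ♙ · · ♙ ♙ ♙ ♙│2
1│· · ♔ ♖ · ♗ · ♖│1
  ─────────────────
  a b c d e f g h


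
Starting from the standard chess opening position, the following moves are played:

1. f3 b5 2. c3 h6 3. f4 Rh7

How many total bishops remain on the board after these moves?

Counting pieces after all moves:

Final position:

  a b c d e f g h
  ─────────────────
8│♜ ♞ ♝ ♛ ♚ ♝ ♞ ·│8
7│♟ · ♟ ♟ ♟ ♟ ♟ ♜│7
6│· · · · · · · ♟│6
5│· ♟ · · · · · ·│5
4│· · · · · ♙ · ·│4
3│· · ♙ · · · · ·│3
2│♙ ♙ · ♙ ♙ · ♙ ♙│2
1│♖ ♘ ♗ ♕ ♔ ♗ ♘ ♖│1
  ─────────────────
  a b c d e f g h


4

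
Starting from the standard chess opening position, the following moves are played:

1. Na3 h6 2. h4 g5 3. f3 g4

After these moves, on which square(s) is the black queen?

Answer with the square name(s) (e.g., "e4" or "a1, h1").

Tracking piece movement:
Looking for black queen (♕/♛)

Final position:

  a b c d e f g h
  ─────────────────
8│♜ ♞ ♝ ♛ ♚ ♝ ♞ ♜│8
7│♟ ♟ ♟ ♟ ♟ ♟ · ·│7
6│· · · · · · · ♟│6
5│· · · · · · · ·│5
4│· · · · · · ♟ ♙│4
3│♘ · · · · ♙ · ·│3
2│♙ ♙ ♙ ♙ ♙ · ♙ ·│2
1│♖ · ♗ ♕ ♔ ♗ ♘ ♖│1
  ─────────────────
  a b c d e f g h


d8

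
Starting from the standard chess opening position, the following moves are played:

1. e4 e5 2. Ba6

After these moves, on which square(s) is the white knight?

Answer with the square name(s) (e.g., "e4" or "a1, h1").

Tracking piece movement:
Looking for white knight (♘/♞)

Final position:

  a b c d e f g h
  ─────────────────
8│♜ ♞ ♝ ♛ ♚ ♝ ♞ ♜│8
7│♟ ♟ ♟ ♟ · ♟ ♟ ♟│7
6│♗ · · · · · · ·│6
5│· · · · ♟ · · ·│5
4│· · · · ♙ · · ·│4
3│· · · · · · · ·│3
2│♙ ♙ ♙ ♙ · ♙ ♙ ♙│2
1│♖ ♘ ♗ ♕ ♔ · ♘ ♖│1
  ─────────────────
  a b c d e f g h


b1, g1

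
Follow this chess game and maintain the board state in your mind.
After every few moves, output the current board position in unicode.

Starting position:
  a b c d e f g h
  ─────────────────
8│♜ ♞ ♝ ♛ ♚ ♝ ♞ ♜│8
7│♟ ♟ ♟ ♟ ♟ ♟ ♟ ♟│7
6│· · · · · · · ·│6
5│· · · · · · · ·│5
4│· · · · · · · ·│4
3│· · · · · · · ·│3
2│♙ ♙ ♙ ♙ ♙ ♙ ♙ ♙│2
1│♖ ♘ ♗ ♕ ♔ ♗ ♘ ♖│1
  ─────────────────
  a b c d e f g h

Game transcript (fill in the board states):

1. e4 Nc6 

  a b c d e f g h
  ─────────────────
8│♜ · ♝ ♛ ♚ ♝ ♞ ♜│8
7│♟ ♟ ♟ ♟ ♟ ♟ ♟ ♟│7
6│· · ♞ · · · · ·│6
5│· · · · · · · ·│5
4│· · · · ♙ · · ·│4
3│· · · · · · · ·│3
2│♙ ♙ ♙ ♙ · ♙ ♙ ♙│2
1│♖ ♘ ♗ ♕ ♔ ♗ ♘ ♖│1
  ─────────────────
  a b c d e f g h

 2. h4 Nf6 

  a b c d e f g h
  ─────────────────
8│♜ · ♝ ♛ ♚ ♝ · ♜│8
7│♟ ♟ ♟ ♟ ♟ ♟ ♟ ♟│7
6│· · ♞ · · ♞ · ·│6
5│· · · · · · · ·│5
4│· · · · ♙ · · ♙│4
3│· · · · · · · ·│3
2│♙ ♙ ♙ ♙ · ♙ ♙ ·│2
1│♖ ♘ ♗ ♕ ♔ ♗ ♘ ♖│1
  ─────────────────
  a b c d e f g h

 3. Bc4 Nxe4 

  a b c d e f g h
  ─────────────────
8│♜ · ♝ ♛ ♚ ♝ · ♜│8
7│♟ ♟ ♟ ♟ ♟ ♟ ♟ ♟│7
6│· · ♞ · · · · ·│6
5│· · · · · · · ·│5
4│· · ♗ · ♞ · · ♙│4
3│· · · · · · · ·│3
2│♙ ♙ ♙ ♙ · ♙ ♙ ·│2
1│♖ ♘ ♗ ♕ ♔ · ♘ ♖│1
  ─────────────────
  a b c d e f g h

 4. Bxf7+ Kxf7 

  a b c d e f g h
  ─────────────────
8│♜ · ♝ ♛ · ♝ · ♜│8
7│♟ ♟ ♟ ♟ ♟ ♚ ♟ ♟│7
6│· · ♞ · · · · ·│6
5│· · · · · · · ·│5
4│· · · · ♞ · · ♙│4
3│· · · · · · · ·│3
2│♙ ♙ ♙ ♙ · ♙ ♙ ·│2
1│♖ ♘ ♗ ♕ ♔ · ♘ ♖│1
  ─────────────────
  a b c d e f g h



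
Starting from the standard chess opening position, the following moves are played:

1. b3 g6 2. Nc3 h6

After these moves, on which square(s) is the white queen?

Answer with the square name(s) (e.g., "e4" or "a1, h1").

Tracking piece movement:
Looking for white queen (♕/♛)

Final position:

  a b c d e f g h
  ─────────────────
8│♜ ♞ ♝ ♛ ♚ ♝ ♞ ♜│8
7│♟ ♟ ♟ ♟ ♟ ♟ · ·│7
6│· · · · · · ♟ ♟│6
5│· · · · · · · ·│5
4│· · · · · · · ·│4
3│· ♙ ♘ · · · · ·│3
2│♙ · ♙ ♙ ♙ ♙ ♙ ♙│2
1│♖ · ♗ ♕ ♔ ♗ ♘ ♖│1
  ─────────────────
  a b c d e f g h


d1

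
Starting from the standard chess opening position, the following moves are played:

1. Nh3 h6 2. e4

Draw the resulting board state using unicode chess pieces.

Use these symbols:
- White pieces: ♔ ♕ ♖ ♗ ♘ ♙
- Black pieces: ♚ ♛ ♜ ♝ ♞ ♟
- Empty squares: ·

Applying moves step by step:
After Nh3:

♜ ♞ ♝ ♛ ♚ ♝ ♞ ♜
♟ ♟ ♟ ♟ ♟ ♟ ♟ ♟
· · · · · · · ·
· · · · · · · ·
· · · · · · · ·
· · · · · · · ♘
♙ ♙ ♙ ♙ ♙ ♙ ♙ ♙
♖ ♘ ♗ ♕ ♔ ♗ · ♖


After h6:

♜ ♞ ♝ ♛ ♚ ♝ ♞ ♜
♟ ♟ ♟ ♟ ♟ ♟ ♟ ·
· · · · · · · ♟
· · · · · · · ·
· · · · · · · ·
· · · · · · · ♘
♙ ♙ ♙ ♙ ♙ ♙ ♙ ♙
♖ ♘ ♗ ♕ ♔ ♗ · ♖


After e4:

♜ ♞ ♝ ♛ ♚ ♝ ♞ ♜
♟ ♟ ♟ ♟ ♟ ♟ ♟ ·
· · · · · · · ♟
· · · · · · · ·
· · · · ♙ · · ·
· · · · · · · ♘
♙ ♙ ♙ ♙ · ♙ ♙ ♙
♖ ♘ ♗ ♕ ♔ ♗ · ♖



  a b c d e f g h
  ─────────────────
8│♜ ♞ ♝ ♛ ♚ ♝ ♞ ♜│8
7│♟ ♟ ♟ ♟ ♟ ♟ ♟ ·│7
6│· · · · · · · ♟│6
5│· · · · · · · ·│5
4│· · · · ♙ · · ·│4
3│· · · · · · · ♘│3
2│♙ ♙ ♙ ♙ · ♙ ♙ ♙│2
1│♖ ♘ ♗ ♕ ♔ ♗ · ♖│1
  ─────────────────
  a b c d e f g h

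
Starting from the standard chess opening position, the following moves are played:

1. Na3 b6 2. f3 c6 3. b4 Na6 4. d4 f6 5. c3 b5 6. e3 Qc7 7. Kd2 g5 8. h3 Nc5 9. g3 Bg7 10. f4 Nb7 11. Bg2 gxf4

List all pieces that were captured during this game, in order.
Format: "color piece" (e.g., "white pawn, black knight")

Tracking captures:
  gxf4: captured white pawn

white pawn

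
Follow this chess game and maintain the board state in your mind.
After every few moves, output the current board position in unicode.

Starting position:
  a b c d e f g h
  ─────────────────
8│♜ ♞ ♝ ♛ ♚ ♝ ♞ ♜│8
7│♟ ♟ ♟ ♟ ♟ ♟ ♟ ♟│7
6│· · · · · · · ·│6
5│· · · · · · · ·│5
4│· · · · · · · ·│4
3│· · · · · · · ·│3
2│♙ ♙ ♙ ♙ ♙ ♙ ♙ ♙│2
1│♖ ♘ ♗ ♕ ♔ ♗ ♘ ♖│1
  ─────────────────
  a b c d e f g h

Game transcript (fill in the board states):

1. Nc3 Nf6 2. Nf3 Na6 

  a b c d e f g h
  ─────────────────
8│♜ · ♝ ♛ ♚ ♝ · ♜│8
7│♟ ♟ ♟ ♟ ♟ ♟ ♟ ♟│7
6│♞ · · · · ♞ · ·│6
5│· · · · · · · ·│5
4│· · · · · · · ·│4
3│· · ♘ · · ♘ · ·│3
2│♙ ♙ ♙ ♙ ♙ ♙ ♙ ♙│2
1│♖ · ♗ ♕ ♔ ♗ · ♖│1
  ─────────────────
  a b c d e f g h

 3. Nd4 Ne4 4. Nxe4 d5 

  a b c d e f g h
  ─────────────────
8│♜ · ♝ ♛ ♚ ♝ · ♜│8
7│♟ ♟ ♟ · ♟ ♟ ♟ ♟│7
6│♞ · · · · · · ·│6
5│· · · ♟ · · · ·│5
4│· · · ♘ ♘ · · ·│4
3│· · · · · · · ·│3
2│♙ ♙ ♙ ♙ ♙ ♙ ♙ ♙│2
1│♖ · ♗ ♕ ♔ ♗ · ♖│1
  ─────────────────
  a b c d e f g h

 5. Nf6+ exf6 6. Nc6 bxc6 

  a b c d e f g h
  ─────────────────
8│♜ · ♝ ♛ ♚ ♝ · ♜│8
7│♟ · ♟ · · ♟ ♟ ♟│7
6│♞ · ♟ · · ♟ · ·│6
5│· · · ♟ · · · ·│5
4│· · · · · · · ·│4
3│· · · · · · · ·│3
2│♙ ♙ ♙ ♙ ♙ ♙ ♙ ♙│2
1│♖ · ♗ ♕ ♔ ♗ · ♖│1
  ─────────────────
  a b c d e f g h

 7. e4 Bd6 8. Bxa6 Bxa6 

  a b c d e f g h
  ─────────────────
8│♜ · · ♛ ♚ · · ♜│8
7│♟ · ♟ · · ♟ ♟ ♟│7
6│♝ · ♟ ♝ · ♟ · ·│6
5│· · · ♟ · · · ·│5
4│· · · · ♙ · · ·│4
3│· · · · · · · ·│3
2│♙ ♙ ♙ ♙ · ♙ ♙ ♙│2
1│♖ · ♗ ♕ ♔ · · ♖│1
  ─────────────────
  a b c d e f g h

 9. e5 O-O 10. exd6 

  a b c d e f g h
  ─────────────────
8│♜ · · ♛ · ♜ ♚ ·│8
7│♟ · ♟ · · ♟ ♟ ♟│7
6│♝ · ♟ ♙ · ♟ · ·│6
5│· · · ♟ · · · ·│5
4│· · · · · · · ·│4
3│· · · · · · · ·│3
2│♙ ♙ ♙ ♙ · ♙ ♙ ♙│2
1│♖ · ♗ ♕ ♔ · · ♖│1
  ─────────────────
  a b c d e f g h


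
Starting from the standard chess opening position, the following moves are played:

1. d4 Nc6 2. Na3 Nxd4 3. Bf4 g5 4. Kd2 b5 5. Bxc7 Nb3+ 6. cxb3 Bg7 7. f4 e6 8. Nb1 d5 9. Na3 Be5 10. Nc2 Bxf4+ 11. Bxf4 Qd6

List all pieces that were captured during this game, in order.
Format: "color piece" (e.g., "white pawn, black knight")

Tracking captures:
  Nxd4: captured white pawn
  Bxc7: captured black pawn
  cxb3: captured black knight
  Bxf4+: captured white pawn
  Bxf4: captured black bishop

white pawn, black pawn, black knight, white pawn, black bishop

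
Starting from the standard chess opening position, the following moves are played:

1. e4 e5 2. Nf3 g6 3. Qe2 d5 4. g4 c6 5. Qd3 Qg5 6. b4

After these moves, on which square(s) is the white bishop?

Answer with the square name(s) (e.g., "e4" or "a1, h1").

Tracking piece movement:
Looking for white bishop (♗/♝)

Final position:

  a b c d e f g h
  ─────────────────
8│♜ ♞ ♝ · ♚ ♝ ♞ ♜│8
7│♟ ♟ · · · ♟ · ♟│7
6│· · ♟ · · · ♟ ·│6
5│· · · ♟ ♟ · ♛ ·│5
4│· ♙ · · ♙ · ♙ ·│4
3│· · · ♕ · ♘ · ·│3
2│♙ · ♙ ♙ · ♙ · ♙│2
1│♖ ♘ ♗ · ♔ ♗ · ♖│1
  ─────────────────
  a b c d e f g h


c1, f1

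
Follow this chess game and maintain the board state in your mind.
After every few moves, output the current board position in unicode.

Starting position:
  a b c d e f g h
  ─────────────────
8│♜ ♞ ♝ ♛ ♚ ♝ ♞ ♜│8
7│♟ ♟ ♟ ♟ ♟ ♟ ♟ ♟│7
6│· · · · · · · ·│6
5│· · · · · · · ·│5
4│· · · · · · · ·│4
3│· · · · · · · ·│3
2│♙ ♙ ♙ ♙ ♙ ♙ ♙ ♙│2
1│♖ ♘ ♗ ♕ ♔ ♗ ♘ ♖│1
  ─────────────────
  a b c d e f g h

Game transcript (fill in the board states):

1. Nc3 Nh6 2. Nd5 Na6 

  a b c d e f g h
  ─────────────────
8│♜ · ♝ ♛ ♚ ♝ · ♜│8
7│♟ ♟ ♟ ♟ ♟ ♟ ♟ ♟│7
6│♞ · · · · · · ♞│6
5│· · · ♘ · · · ·│5
4│· · · · · · · ·│4
3│· · · · · · · ·│3
2│♙ ♙ ♙ ♙ ♙ ♙ ♙ ♙│2
1│♖ · ♗ ♕ ♔ ♗ ♘ ♖│1
  ─────────────────
  a b c d e f g h

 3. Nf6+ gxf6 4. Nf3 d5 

  a b c d e f g h
  ─────────────────
8│♜ · ♝ ♛ ♚ ♝ · ♜│8
7│♟ ♟ ♟ · ♟ ♟ · ♟│7
6│♞ · · · · ♟ · ♞│6
5│· · · ♟ · · · ·│5
4│· · · · · · · ·│4
3│· · · · · ♘ · ·│3
2│♙ ♙ ♙ ♙ ♙ ♙ ♙ ♙│2
1│♖ · ♗ ♕ ♔ ♗ · ♖│1
  ─────────────────
  a b c d e f g h

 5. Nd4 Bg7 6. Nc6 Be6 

  a b c d e f g h
  ─────────────────
8│♜ · · ♛ ♚ · · ♜│8
7│♟ ♟ ♟ · ♟ ♟ ♝ ♟│7
6│♞ · ♘ · ♝ ♟ · ♞│6
5│· · · ♟ · · · ·│5
4│· · · · · · · ·│4
3│· · · · · · · ·│3
2│♙ ♙ ♙ ♙ ♙ ♙ ♙ ♙│2
1│♖ · ♗ ♕ ♔ ♗ · ♖│1
  ─────────────────
  a b c d e f g h

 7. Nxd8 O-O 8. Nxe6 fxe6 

  a b c d e f g h
  ─────────────────
8│♜ · · · · ♜ ♚ ·│8
7│♟ ♟ ♟ · ♟ · ♝ ♟│7
6│♞ · · · ♟ ♟ · ♞│6
5│· · · ♟ · · · ·│5
4│· · · · · · · ·│4
3│· · · · · · · ·│3
2│♙ ♙ ♙ ♙ ♙ ♙ ♙ ♙│2
1│♖ · ♗ ♕ ♔ ♗ · ♖│1
  ─────────────────
  a b c d e f g h



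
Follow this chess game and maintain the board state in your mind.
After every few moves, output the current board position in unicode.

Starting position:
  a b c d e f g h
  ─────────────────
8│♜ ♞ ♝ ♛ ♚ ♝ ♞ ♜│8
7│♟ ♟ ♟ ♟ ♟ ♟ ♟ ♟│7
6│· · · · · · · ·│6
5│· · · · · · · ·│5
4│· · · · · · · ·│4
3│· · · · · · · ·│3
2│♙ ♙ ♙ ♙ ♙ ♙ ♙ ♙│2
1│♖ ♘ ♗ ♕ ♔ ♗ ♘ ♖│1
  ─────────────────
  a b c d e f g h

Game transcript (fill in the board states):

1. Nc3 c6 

  a b c d e f g h
  ─────────────────
8│♜ ♞ ♝ ♛ ♚ ♝ ♞ ♜│8
7│♟ ♟ · ♟ ♟ ♟ ♟ ♟│7
6│· · ♟ · · · · ·│6
5│· · · · · · · ·│5
4│· · · · · · · ·│4
3│· · ♘ · · · · ·│3
2│♙ ♙ ♙ ♙ ♙ ♙ ♙ ♙│2
1│♖ · ♗ ♕ ♔ ♗ ♘ ♖│1
  ─────────────────
  a b c d e f g h

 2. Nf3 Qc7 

  a b c d e f g h
  ─────────────────
8│♜ ♞ ♝ · ♚ ♝ ♞ ♜│8
7│♟ ♟ ♛ ♟ ♟ ♟ ♟ ♟│7
6│· · ♟ · · · · ·│6
5│· · · · · · · ·│5
4│· · · · · · · ·│4
3│· · ♘ · · ♘ · ·│3
2│♙ ♙ ♙ ♙ ♙ ♙ ♙ ♙│2
1│♖ · ♗ ♕ ♔ ♗ · ♖│1
  ─────────────────
  a b c d e f g h

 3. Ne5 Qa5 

  a b c d e f g h
  ─────────────────
8│♜ ♞ ♝ · ♚ ♝ ♞ ♜│8
7│♟ ♟ · ♟ ♟ ♟ ♟ ♟│7
6│· · ♟ · · · · ·│6
5│♛ · · · ♘ · · ·│5
4│· · · · · · · ·│4
3│· · ♘ · · · · ·│3
2│♙ ♙ ♙ ♙ ♙ ♙ ♙ ♙│2
1│♖ · ♗ ♕ ♔ ♗ · ♖│1
  ─────────────────
  a b c d e f g h



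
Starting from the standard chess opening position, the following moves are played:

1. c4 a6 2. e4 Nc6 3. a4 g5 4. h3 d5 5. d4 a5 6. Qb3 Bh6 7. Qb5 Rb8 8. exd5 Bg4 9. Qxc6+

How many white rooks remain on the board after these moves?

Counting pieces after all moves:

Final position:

  a b c d e f g h
  ─────────────────
8│· ♜ · ♛ ♚ · ♞ ♜│8
7│· ♟ ♟ · ♟ ♟ · ♟│7
6│· · ♕ · · · · ♝│6
5│♟ · · ♙ · · ♟ ·│5
4│♙ · ♙ ♙ · · ♝ ·│4
3│· · · · · · · ♙│3
2│· ♙ · · · ♙ ♙ ·│2
1│♖ ♘ ♗ · ♔ ♗ ♘ ♖│1
  ─────────────────
  a b c d e f g h


2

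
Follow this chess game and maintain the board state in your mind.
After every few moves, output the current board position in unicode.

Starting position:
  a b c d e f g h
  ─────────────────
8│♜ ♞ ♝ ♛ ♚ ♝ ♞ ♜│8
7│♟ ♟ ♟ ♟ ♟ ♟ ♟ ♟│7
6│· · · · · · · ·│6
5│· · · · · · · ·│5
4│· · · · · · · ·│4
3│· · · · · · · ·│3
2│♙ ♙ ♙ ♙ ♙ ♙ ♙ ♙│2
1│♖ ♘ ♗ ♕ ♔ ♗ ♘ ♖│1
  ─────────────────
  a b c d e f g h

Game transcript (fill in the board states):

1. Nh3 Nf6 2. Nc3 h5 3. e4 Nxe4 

  a b c d e f g h
  ─────────────────
8│♜ ♞ ♝ ♛ ♚ ♝ · ♜│8
7│♟ ♟ ♟ ♟ ♟ ♟ ♟ ·│7
6│· · · · · · · ·│6
5│· · · · · · · ♟│5
4│· · · · ♞ · · ·│4
3│· · ♘ · · · · ♘│3
2│♙ ♙ ♙ ♙ · ♙ ♙ ♙│2
1│♖ · ♗ ♕ ♔ ♗ · ♖│1
  ─────────────────
  a b c d e f g h

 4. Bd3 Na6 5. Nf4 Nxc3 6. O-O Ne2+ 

  a b c d e f g h
  ─────────────────
8│♜ · ♝ ♛ ♚ ♝ · ♜│8
7│♟ ♟ ♟ ♟ ♟ ♟ ♟ ·│7
6│♞ · · · · · · ·│6
5│· · · · · · · ♟│5
4│· · · · · ♘ · ·│4
3│· · · ♗ · · · ·│3
2│♙ ♙ ♙ ♙ ♞ ♙ ♙ ♙│2
1│♖ · ♗ ♕ · ♖ ♔ ·│1
  ─────────────────
  a b c d e f g h

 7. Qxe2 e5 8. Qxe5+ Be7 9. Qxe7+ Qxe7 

  a b c d e f g h
  ─────────────────
8│♜ · ♝ · ♚ · · ♜│8
7│♟ ♟ ♟ ♟ ♛ ♟ ♟ ·│7
6│♞ · · · · · · ·│6
5│· · · · · · · ♟│5
4│· · · · · ♘ · ·│4
3│· · · ♗ · · · ·│3
2│♙ ♙ ♙ ♙ · ♙ ♙ ♙│2
1│♖ · ♗ · · ♖ ♔ ·│1
  ─────────────────
  a b c d e f g h

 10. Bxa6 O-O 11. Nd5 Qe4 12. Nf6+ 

  a b c d e f g h
  ─────────────────
8│♜ · ♝ · · ♜ ♚ ·│8
7│♟ ♟ ♟ ♟ · ♟ ♟ ·│7
6│♗ · · · · ♘ · ·│6
5│· · · · · · · ♟│5
4│· · · · ♛ · · ·│4
3│· · · · · · · ·│3
2│♙ ♙ ♙ ♙ · ♙ ♙ ♙│2
1│♖ · ♗ · · ♖ ♔ ·│1
  ─────────────────
  a b c d e f g h


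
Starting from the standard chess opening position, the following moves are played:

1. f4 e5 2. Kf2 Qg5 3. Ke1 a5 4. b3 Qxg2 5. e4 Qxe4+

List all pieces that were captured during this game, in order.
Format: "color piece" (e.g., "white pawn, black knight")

Tracking captures:
  Qxg2: captured white pawn
  Qxe4+: captured white pawn

white pawn, white pawn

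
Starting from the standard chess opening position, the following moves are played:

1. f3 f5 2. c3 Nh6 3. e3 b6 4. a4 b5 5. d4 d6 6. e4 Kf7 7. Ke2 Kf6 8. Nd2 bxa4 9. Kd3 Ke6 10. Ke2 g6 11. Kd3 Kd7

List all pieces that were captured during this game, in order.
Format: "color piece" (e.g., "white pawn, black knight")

Tracking captures:
  bxa4: captured white pawn

white pawn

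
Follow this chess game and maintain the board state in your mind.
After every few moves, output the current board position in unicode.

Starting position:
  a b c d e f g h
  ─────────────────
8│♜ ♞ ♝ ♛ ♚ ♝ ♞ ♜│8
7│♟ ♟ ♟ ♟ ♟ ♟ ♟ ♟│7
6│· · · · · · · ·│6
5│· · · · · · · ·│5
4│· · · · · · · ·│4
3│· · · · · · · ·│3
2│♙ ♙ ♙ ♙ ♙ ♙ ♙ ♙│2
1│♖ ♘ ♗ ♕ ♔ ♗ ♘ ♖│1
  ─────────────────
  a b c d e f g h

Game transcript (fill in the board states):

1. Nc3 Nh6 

  a b c d e f g h
  ─────────────────
8│♜ ♞ ♝ ♛ ♚ ♝ · ♜│8
7│♟ ♟ ♟ ♟ ♟ ♟ ♟ ♟│7
6│· · · · · · · ♞│6
5│· · · · · · · ·│5
4│· · · · · · · ·│4
3│· · ♘ · · · · ·│3
2│♙ ♙ ♙ ♙ ♙ ♙ ♙ ♙│2
1│♖ · ♗ ♕ ♔ ♗ ♘ ♖│1
  ─────────────────
  a b c d e f g h

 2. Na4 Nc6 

  a b c d e f g h
  ─────────────────
8│♜ · ♝ ♛ ♚ ♝ · ♜│8
7│♟ ♟ ♟ ♟ ♟ ♟ ♟ ♟│7
6│· · ♞ · · · · ♞│6
5│· · · · · · · ·│5
4│♘ · · · · · · ·│4
3│· · · · · · · ·│3
2│♙ ♙ ♙ ♙ ♙ ♙ ♙ ♙│2
1│♖ · ♗ ♕ ♔ ♗ ♘ ♖│1
  ─────────────────
  a b c d e f g h

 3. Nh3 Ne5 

  a b c d e f g h
  ─────────────────
8│♜ · ♝ ♛ ♚ ♝ · ♜│8
7│♟ ♟ ♟ ♟ ♟ ♟ ♟ ♟│7
6│· · · · · · · ♞│6
5│· · · · ♞ · · ·│5
4│♘ · · · · · · ·│4
3│· · · · · · · ♘│3
2│♙ ♙ ♙ ♙ ♙ ♙ ♙ ♙│2
1│♖ · ♗ ♕ ♔ ♗ · ♖│1
  ─────────────────
  a b c d e f g h

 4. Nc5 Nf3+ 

  a b c d e f g h
  ─────────────────
8│♜ · ♝ ♛ ♚ ♝ · ♜│8
7│♟ ♟ ♟ ♟ ♟ ♟ ♟ ♟│7
6│· · · · · · · ♞│6
5│· · ♘ · · · · ·│5
4│· · · · · · · ·│4
3│· · · · · ♞ · ♘│3
2│♙ ♙ ♙ ♙ ♙ ♙ ♙ ♙│2
1│♖ · ♗ ♕ ♔ ♗ · ♖│1
  ─────────────────
  a b c d e f g h

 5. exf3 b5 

  a b c d e f g h
  ─────────────────
8│♜ · ♝ ♛ ♚ ♝ · ♜│8
7│♟ · ♟ ♟ ♟ ♟ ♟ ♟│7
6│· · · · · · · ♞│6
5│· ♟ ♘ · · · · ·│5
4│· · · · · · · ·│4
3│· · · · · ♙ · ♘│3
2│♙ ♙ ♙ ♙ · ♙ ♙ ♙│2
1│♖ · ♗ ♕ ♔ ♗ · ♖│1
  ─────────────────
  a b c d e f g h



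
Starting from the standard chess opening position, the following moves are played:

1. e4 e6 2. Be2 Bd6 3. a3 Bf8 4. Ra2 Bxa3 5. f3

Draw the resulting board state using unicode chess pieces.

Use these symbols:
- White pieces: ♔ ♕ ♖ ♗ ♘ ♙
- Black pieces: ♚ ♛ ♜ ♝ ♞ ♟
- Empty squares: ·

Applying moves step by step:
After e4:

♜ ♞ ♝ ♛ ♚ ♝ ♞ ♜
♟ ♟ ♟ ♟ ♟ ♟ ♟ ♟
· · · · · · · ·
· · · · · · · ·
· · · · ♙ · · ·
· · · · · · · ·
♙ ♙ ♙ ♙ · ♙ ♙ ♙
♖ ♘ ♗ ♕ ♔ ♗ ♘ ♖


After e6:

♜ ♞ ♝ ♛ ♚ ♝ ♞ ♜
♟ ♟ ♟ ♟ · ♟ ♟ ♟
· · · · ♟ · · ·
· · · · · · · ·
· · · · ♙ · · ·
· · · · · · · ·
♙ ♙ ♙ ♙ · ♙ ♙ ♙
♖ ♘ ♗ ♕ ♔ ♗ ♘ ♖


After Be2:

♜ ♞ ♝ ♛ ♚ ♝ ♞ ♜
♟ ♟ ♟ ♟ · ♟ ♟ ♟
· · · · ♟ · · ·
· · · · · · · ·
· · · · ♙ · · ·
· · · · · · · ·
♙ ♙ ♙ ♙ ♗ ♙ ♙ ♙
♖ ♘ ♗ ♕ ♔ · ♘ ♖


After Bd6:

♜ ♞ ♝ ♛ ♚ · ♞ ♜
♟ ♟ ♟ ♟ · ♟ ♟ ♟
· · · ♝ ♟ · · ·
· · · · · · · ·
· · · · ♙ · · ·
· · · · · · · ·
♙ ♙ ♙ ♙ ♗ ♙ ♙ ♙
♖ ♘ ♗ ♕ ♔ · ♘ ♖


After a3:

♜ ♞ ♝ ♛ ♚ · ♞ ♜
♟ ♟ ♟ ♟ · ♟ ♟ ♟
· · · ♝ ♟ · · ·
· · · · · · · ·
· · · · ♙ · · ·
♙ · · · · · · ·
· ♙ ♙ ♙ ♗ ♙ ♙ ♙
♖ ♘ ♗ ♕ ♔ · ♘ ♖


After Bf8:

♜ ♞ ♝ ♛ ♚ ♝ ♞ ♜
♟ ♟ ♟ ♟ · ♟ ♟ ♟
· · · · ♟ · · ·
· · · · · · · ·
· · · · ♙ · · ·
♙ · · · · · · ·
· ♙ ♙ ♙ ♗ ♙ ♙ ♙
♖ ♘ ♗ ♕ ♔ · ♘ ♖


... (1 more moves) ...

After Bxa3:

♜ ♞ ♝ ♛ ♚ · ♞ ♜
♟ ♟ ♟ ♟ · ♟ ♟ ♟
· · · · ♟ · · ·
· · · · · · · ·
· · · · ♙ · · ·
♝ · · · · · · ·
♖ ♙ ♙ ♙ ♗ ♙ ♙ ♙
· ♘ ♗ ♕ ♔ · ♘ ♖


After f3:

♜ ♞ ♝ ♛ ♚ · ♞ ♜
♟ ♟ ♟ ♟ · ♟ ♟ ♟
· · · · ♟ · · ·
· · · · · · · ·
· · · · ♙ · · ·
♝ · · · · ♙ · ·
♖ ♙ ♙ ♙ ♗ · ♙ ♙
· ♘ ♗ ♕ ♔ · ♘ ♖



  a b c d e f g h
  ─────────────────
8│♜ ♞ ♝ ♛ ♚ · ♞ ♜│8
7│♟ ♟ ♟ ♟ · ♟ ♟ ♟│7
6│· · · · ♟ · · ·│6
5│· · · · · · · ·│5
4│· · · · ♙ · · ·│4
3│♝ · · · · ♙ · ·│3
2│♖ ♙ ♙ ♙ ♗ · ♙ ♙│2
1│· ♘ ♗ ♕ ♔ · ♘ ♖│1
  ─────────────────
  a b c d e f g h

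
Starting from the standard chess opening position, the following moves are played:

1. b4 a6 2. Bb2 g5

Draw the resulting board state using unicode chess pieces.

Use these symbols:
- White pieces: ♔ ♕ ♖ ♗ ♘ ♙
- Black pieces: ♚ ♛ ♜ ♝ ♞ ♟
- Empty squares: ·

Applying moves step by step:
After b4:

♜ ♞ ♝ ♛ ♚ ♝ ♞ ♜
♟ ♟ ♟ ♟ ♟ ♟ ♟ ♟
· · · · · · · ·
· · · · · · · ·
· ♙ · · · · · ·
· · · · · · · ·
♙ · ♙ ♙ ♙ ♙ ♙ ♙
♖ ♘ ♗ ♕ ♔ ♗ ♘ ♖


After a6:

♜ ♞ ♝ ♛ ♚ ♝ ♞ ♜
· ♟ ♟ ♟ ♟ ♟ ♟ ♟
♟ · · · · · · ·
· · · · · · · ·
· ♙ · · · · · ·
· · · · · · · ·
♙ · ♙ ♙ ♙ ♙ ♙ ♙
♖ ♘ ♗ ♕ ♔ ♗ ♘ ♖


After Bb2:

♜ ♞ ♝ ♛ ♚ ♝ ♞ ♜
· ♟ ♟ ♟ ♟ ♟ ♟ ♟
♟ · · · · · · ·
· · · · · · · ·
· ♙ · · · · · ·
· · · · · · · ·
♙ ♗ ♙ ♙ ♙ ♙ ♙ ♙
♖ ♘ · ♕ ♔ ♗ ♘ ♖


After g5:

♜ ♞ ♝ ♛ ♚ ♝ ♞ ♜
· ♟ ♟ ♟ ♟ ♟ · ♟
♟ · · · · · · ·
· · · · · · ♟ ·
· ♙ · · · · · ·
· · · · · · · ·
♙ ♗ ♙ ♙ ♙ ♙ ♙ ♙
♖ ♘ · ♕ ♔ ♗ ♘ ♖



  a b c d e f g h
  ─────────────────
8│♜ ♞ ♝ ♛ ♚ ♝ ♞ ♜│8
7│· ♟ ♟ ♟ ♟ ♟ · ♟│7
6│♟ · · · · · · ·│6
5│· · · · · · ♟ ·│5
4│· ♙ · · · · · ·│4
3│· · · · · · · ·│3
2│♙ ♗ ♙ ♙ ♙ ♙ ♙ ♙│2
1│♖ ♘ · ♕ ♔ ♗ ♘ ♖│1
  ─────────────────
  a b c d e f g h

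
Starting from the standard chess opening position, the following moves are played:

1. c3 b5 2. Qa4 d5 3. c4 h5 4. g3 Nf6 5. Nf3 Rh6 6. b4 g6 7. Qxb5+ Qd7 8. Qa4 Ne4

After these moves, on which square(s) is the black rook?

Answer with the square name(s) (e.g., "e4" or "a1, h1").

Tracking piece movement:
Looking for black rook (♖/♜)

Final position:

  a b c d e f g h
  ─────────────────
8│♜ ♞ ♝ · ♚ ♝ · ·│8
7│♟ · ♟ ♛ ♟ ♟ · ·│7
6│· · · · · · ♟ ♜│6
5│· · · ♟ · · · ♟│5
4│♕ ♙ ♙ · ♞ · · ·│4
3│· · · · · ♘ ♙ ·│3
2│♙ · · ♙ ♙ ♙ · ♙│2
1│♖ ♘ ♗ · ♔ ♗ · ♖│1
  ─────────────────
  a b c d e f g h


a8, h6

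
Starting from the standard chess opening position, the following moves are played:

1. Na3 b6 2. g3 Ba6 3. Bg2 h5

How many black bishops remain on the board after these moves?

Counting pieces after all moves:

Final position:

  a b c d e f g h
  ─────────────────
8│♜ ♞ · ♛ ♚ ♝ ♞ ♜│8
7│♟ · ♟ ♟ ♟ ♟ ♟ ·│7
6│♝ ♟ · · · · · ·│6
5│· · · · · · · ♟│5
4│· · · · · · · ·│4
3│♘ · · · · · ♙ ·│3
2│♙ ♙ ♙ ♙ ♙ ♙ ♗ ♙│2
1│♖ · ♗ ♕ ♔ · ♘ ♖│1
  ─────────────────
  a b c d e f g h


2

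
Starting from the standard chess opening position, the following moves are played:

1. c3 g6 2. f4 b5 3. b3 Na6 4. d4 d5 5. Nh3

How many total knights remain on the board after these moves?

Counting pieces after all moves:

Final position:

  a b c d e f g h
  ─────────────────
8│♜ · ♝ ♛ ♚ ♝ ♞ ♜│8
7│♟ · ♟ · ♟ ♟ · ♟│7
6│♞ · · · · · ♟ ·│6
5│· ♟ · ♟ · · · ·│5
4│· · · ♙ · ♙ · ·│4
3│· ♙ ♙ · · · · ♘│3
2│♙ · · · ♙ · ♙ ♙│2
1│♖ ♘ ♗ ♕ ♔ ♗ · ♖│1
  ─────────────────
  a b c d e f g h


4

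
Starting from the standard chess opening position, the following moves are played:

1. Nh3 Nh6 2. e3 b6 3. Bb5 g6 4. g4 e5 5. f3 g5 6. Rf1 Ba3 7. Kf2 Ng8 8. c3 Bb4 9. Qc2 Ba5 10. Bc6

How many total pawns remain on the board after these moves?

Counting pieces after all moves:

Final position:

  a b c d e f g h
  ─────────────────
8│♜ ♞ ♝ ♛ ♚ · ♞ ♜│8
7│♟ · ♟ ♟ · ♟ · ♟│7
6│· ♟ ♗ · · · · ·│6
5│♝ · · · ♟ · ♟ ·│5
4│· · · · · · ♙ ·│4
3│· · ♙ · ♙ ♙ · ♘│3
2│♙ ♙ ♕ ♙ · ♔ · ♙│2
1│♖ ♘ ♗ · · ♖ · ·│1
  ─────────────────
  a b c d e f g h


16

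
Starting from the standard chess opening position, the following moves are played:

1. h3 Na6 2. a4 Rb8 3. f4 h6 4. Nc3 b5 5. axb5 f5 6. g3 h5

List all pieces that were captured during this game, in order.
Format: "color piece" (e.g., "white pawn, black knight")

Tracking captures:
  axb5: captured black pawn

black pawn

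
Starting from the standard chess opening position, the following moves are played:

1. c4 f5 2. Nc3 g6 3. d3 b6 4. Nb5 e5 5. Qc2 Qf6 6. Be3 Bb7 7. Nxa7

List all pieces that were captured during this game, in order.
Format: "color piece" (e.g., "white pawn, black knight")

Tracking captures:
  Nxa7: captured black pawn

black pawn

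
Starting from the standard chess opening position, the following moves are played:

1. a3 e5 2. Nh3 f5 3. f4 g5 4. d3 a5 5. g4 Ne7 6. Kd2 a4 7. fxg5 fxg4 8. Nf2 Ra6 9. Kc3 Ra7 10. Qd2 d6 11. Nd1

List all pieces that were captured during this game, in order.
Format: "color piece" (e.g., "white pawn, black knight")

Tracking captures:
  fxg5: captured black pawn
  fxg4: captured white pawn

black pawn, white pawn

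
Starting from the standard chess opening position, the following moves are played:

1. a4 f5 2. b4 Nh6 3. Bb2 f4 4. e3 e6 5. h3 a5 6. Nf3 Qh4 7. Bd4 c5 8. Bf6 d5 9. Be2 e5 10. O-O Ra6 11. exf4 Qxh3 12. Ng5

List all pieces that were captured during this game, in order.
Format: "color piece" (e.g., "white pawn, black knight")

Tracking captures:
  exf4: captured black pawn
  Qxh3: captured white pawn

black pawn, white pawn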